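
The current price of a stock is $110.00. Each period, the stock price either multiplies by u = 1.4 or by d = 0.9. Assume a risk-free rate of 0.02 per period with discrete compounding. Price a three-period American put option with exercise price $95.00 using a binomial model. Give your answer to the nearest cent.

$6.13

Risk-neutral probability p = (1 + 0.02 − 0.9)/(1.4 − 0.9) = 0.1200/0.5000 = 0.2400
Terminal stock prices: S_uuu = 301.8, S_uud = 194, S_udd = 124.7, S_ddd = 80.19
Terminal payoffs (K − S): max(-206.8, 0) = 0, max(-99.04, 0) = 0, max(-29.74, 0) = 0, max(14.81, 0) = 14.81
Node uu (S = 215.6): continuation = 1/1.02·[0.2400·0.0000 + 0.7600·0.0000] = 0.0000; exercise value = 0.0000 ≤ continuation, so V_uu = 0.0000
Node ud (S = 138.6): continuation = 1/1.02·[0.2400·0.0000 + 0.7600·0.0000] = 0.0000; exercise value = 0.0000 ≤ continuation, so V_ud = 0.0000
Node dd (S = 89.1): continuation = 1/1.02·[0.2400·0.0000 + 0.7600·14.8100] = 11.0349; exercise value = 5.9000 ≤ continuation, so V_dd = 11.0349
Node u (S = 154): continuation = 1/1.02·[0.2400·0.0000 + 0.7600·0.0000] = 0.0000; exercise value = 0.0000 ≤ continuation, so V_u = 0.0000
Node d (S = 99): continuation = 1/1.02·[0.2400·0.0000 + 0.7600·11.0349] = 8.2221; exercise value = 0.0000 ≤ continuation, so V_d = 8.2221
Node 0 (S = 110): continuation = 1/1.02·[0.2400·0.0000 + 0.7600·8.2221] = 6.1263; exercise value = 0.0000 ≤ continuation, so V_0 = 6.1263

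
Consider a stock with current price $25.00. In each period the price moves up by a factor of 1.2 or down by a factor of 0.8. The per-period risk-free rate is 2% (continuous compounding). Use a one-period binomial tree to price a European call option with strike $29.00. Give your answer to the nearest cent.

Risk-neutral probability p = (e^0.02 − 0.8)/(1.2 − 0.8) = 0.2202/0.4000 = 0.5505
Terminal stock prices: S_u = 30, S_d = 20
Terminal payoffs (S − K): max(1, 0) = 1, max(-9, 0) = 0
Node 0 (S = 25): V_0 = e^(−0.02)·[0.5505·1.0000 + 0.4495·0.0000] = 0.5396

$0.54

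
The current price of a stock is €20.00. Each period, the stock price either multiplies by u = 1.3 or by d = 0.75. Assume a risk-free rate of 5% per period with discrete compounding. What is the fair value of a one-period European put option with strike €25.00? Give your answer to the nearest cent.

Risk-neutral probability p = (1 + 0.05 − 0.75)/(1.3 − 0.75) = 0.3000/0.5500 = 0.5455
Terminal stock prices: S_u = 26, S_d = 15
Terminal payoffs (K − S): max(-1, 0) = 0, max(10, 0) = 10
Node 0 (S = 20): V_0 = 1/1.05·[0.5455·0.0000 + 0.4545·10.0000] = 4.3290

€4.33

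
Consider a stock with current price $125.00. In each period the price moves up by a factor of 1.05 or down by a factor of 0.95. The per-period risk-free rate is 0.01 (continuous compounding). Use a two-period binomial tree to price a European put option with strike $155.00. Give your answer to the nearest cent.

Risk-neutral probability p = (e^0.01 − 0.95)/(1.05 − 0.95) = 0.0601/0.1000 = 0.6005
Terminal stock prices: S_uu = 137.8, S_ud = 124.7, S_dd = 112.8
Terminal payoffs (K − S): max(17.19, 0) = 17.19, max(30.31, 0) = 30.31, max(42.19, 0) = 42.19
Node u (S = 131.2): V_u = e^(−0.01)·[0.6005·17.1875 + 0.3995·30.3125] = 22.2077
Node d (S = 118.8): V_d = e^(−0.01)·[0.6005·30.3125 + 0.3995·42.1875] = 34.7077
Node 0 (S = 125): V_0 = e^(−0.01)·[0.6005·22.2077 + 0.3995·34.7077] = 26.9308

$26.93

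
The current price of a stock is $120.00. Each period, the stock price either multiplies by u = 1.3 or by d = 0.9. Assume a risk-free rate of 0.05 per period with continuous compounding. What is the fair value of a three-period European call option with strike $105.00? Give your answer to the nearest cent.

Risk-neutral probability p = (e^0.05 − 0.9)/(1.3 − 0.9) = 0.1513/0.4000 = 0.3782
Terminal stock prices: S_uuu = 263.6, S_uud = 182.5, S_udd = 126.4, S_ddd = 87.48
Terminal payoffs (S − K): max(158.6, 0) = 158.6, max(77.52, 0) = 77.52, max(21.36, 0) = 21.36, max(-17.52, 0) = 0
Node uu (S = 202.8): V_uu = e^(−0.05)·[0.3782·158.6400 + 0.6218·77.5200] = 102.9209
Node ud (S = 140.4): V_ud = e^(−0.05)·[0.3782·77.5200 + 0.6218·21.3600] = 40.5209
Node dd (S = 97.2): V_dd = e^(−0.05)·[0.3782·21.3600 + 0.6218·0.0000] = 7.6839
Node u (S = 156): V_u = e^(−0.05)·[0.3782·102.9209 + 0.6218·40.5209] = 60.9921
Node d (S = 108): V_d = e^(−0.05)·[0.3782·40.5209 + 0.6218·7.6839] = 19.1217
Node 0 (S = 120): V_0 = e^(−0.05)·[0.3782·60.9921 + 0.6218·19.1217] = 33.2513

$33.25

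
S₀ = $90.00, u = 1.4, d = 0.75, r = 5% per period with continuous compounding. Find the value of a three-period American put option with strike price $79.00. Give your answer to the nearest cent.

$9.26

Risk-neutral probability p = (e^0.05 − 0.75)/(1.4 − 0.75) = 0.3013/0.6500 = 0.4635
Terminal stock prices: S_uuu = 247, S_uud = 132.3, S_udd = 70.87, S_ddd = 37.97
Terminal payoffs (K − S): max(-168, 0) = 0, max(-53.3, 0) = 0, max(8.125, 0) = 8.125, max(41.03, 0) = 41.03
Node uu (S = 176.4): continuation = e^(−0.05)·[0.4635·0.0000 + 0.5365·0.0000] = 0.0000; exercise value = 0.0000 ≤ continuation, so V_uu = 0.0000
Node ud (S = 94.5): continuation = e^(−0.05)·[0.4635·0.0000 + 0.5365·8.1250] = 4.1465; exercise value = 0.0000 ≤ continuation, so V_ud = 4.1465
Node dd (S = 50.62): continuation = e^(−0.05)·[0.4635·8.1250 + 0.5365·41.0312] = 24.5221; exercise value = 28.3750 > continuation, so V_dd = 28.3750 (exercise)
Node u (S = 126): continuation = e^(−0.05)·[0.4635·0.0000 + 0.5365·4.1465] = 2.1161; exercise value = 0.0000 ≤ continuation, so V_u = 2.1161
Node d (S = 67.5): continuation = e^(−0.05)·[0.4635·4.1465 + 0.5365·28.3750] = 16.3091; exercise value = 11.5000 ≤ continuation, so V_d = 16.3091
Node 0 (S = 90): continuation = e^(−0.05)·[0.4635·2.1161 + 0.5365·16.3091] = 9.2562; exercise value = 0.0000 ≤ continuation, so V_0 = 9.2562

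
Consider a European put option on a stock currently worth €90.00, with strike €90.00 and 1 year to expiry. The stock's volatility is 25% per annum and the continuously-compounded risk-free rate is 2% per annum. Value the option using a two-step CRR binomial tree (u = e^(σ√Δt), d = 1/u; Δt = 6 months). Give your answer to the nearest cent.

CRR parameters: u = e^(σ√Δt) = e^(0.25·√0.5) = 1.1934, d = 1/u = 0.8380
Per-period rate: rΔt = 0.02·0.5 = 0.01, so R = e^0.01 = 1.0101
Risk-neutral probability p = (e^0.01 − 0.8380)/(1.1934 − 0.8380) = 0.1721/0.3554 = 0.4842
Terminal stock prices: S_uu = 128.2, S_ud = 90, S_dd = 63.2
Terminal payoffs (K − S): max(-38.17, 0) = 0, max(0, 0) = 0, max(26.8, 0) = 26.8
Node u (S = 107.4): V_u = e^(−0.01)·[0.4842·0.0000 + 0.5158·0.0000] = 0.0000
Node d (S = 75.42): V_d = e^(−0.01)·[0.4842·0.0000 + 0.5158·26.8030] = 13.6875
Node 0 (S = 90): V_0 = e^(−0.01)·[0.4842·0.0000 + 0.5158·13.6875] = 6.9898

€6.99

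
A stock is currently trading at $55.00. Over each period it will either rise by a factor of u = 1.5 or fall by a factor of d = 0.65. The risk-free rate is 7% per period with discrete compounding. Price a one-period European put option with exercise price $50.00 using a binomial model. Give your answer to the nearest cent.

$6.74

Risk-neutral probability p = (1 + 0.07 − 0.65)/(1.5 − 0.65) = 0.4200/0.8500 = 0.4941
Terminal stock prices: S_u = 82.5, S_d = 35.75
Terminal payoffs (K − S): max(-32.5, 0) = 0, max(14.25, 0) = 14.25
Node 0 (S = 55): V_0 = 1/1.07·[0.4941·0.0000 + 0.5059·14.2500] = 6.7372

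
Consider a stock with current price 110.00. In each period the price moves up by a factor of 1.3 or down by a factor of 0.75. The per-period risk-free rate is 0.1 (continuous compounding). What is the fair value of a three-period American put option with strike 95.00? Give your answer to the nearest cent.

5.15

Risk-neutral probability p = (e^0.1 − 0.75)/(1.3 − 0.75) = 0.3552/0.5500 = 0.6458
Terminal stock prices: S_uuu = 241.7, S_uud = 139.4, S_udd = 80.44, S_ddd = 46.41
Terminal payoffs (K − S): max(-146.7, 0) = 0, max(-44.43, 0) = 0, max(14.56, 0) = 14.56, max(48.59, 0) = 48.59
Node uu (S = 185.9): continuation = e^(−0.1)·[0.6458·0.0000 + 0.3542·0.0000] = 0.0000; exercise value = 0.0000 ≤ continuation, so V_uu = 0.0000
Node ud (S = 107.2): continuation = e^(−0.1)·[0.6458·0.0000 + 0.3542·14.5625] = 4.6676; exercise value = 0.0000 ≤ continuation, so V_ud = 4.6676
Node dd (S = 61.88): continuation = e^(−0.1)·[0.6458·14.5625 + 0.3542·48.5938] = 24.0846; exercise value = 33.1250 > continuation, so V_dd = 33.1250 (exercise)
Node u (S = 143): continuation = e^(−0.1)·[0.6458·0.0000 + 0.3542·4.6676] = 1.4961; exercise value = 0.0000 ≤ continuation, so V_u = 1.4961
Node d (S = 82.5): continuation = e^(−0.1)·[0.6458·4.6676 + 0.3542·33.1250] = 13.3447; exercise value = 12.5000 ≤ continuation, so V_d = 13.3447
Node 0 (S = 110): continuation = e^(−0.1)·[0.6458·1.4961 + 0.3542·13.3447] = 5.1515; exercise value = 0.0000 ≤ continuation, so V_0 = 5.1515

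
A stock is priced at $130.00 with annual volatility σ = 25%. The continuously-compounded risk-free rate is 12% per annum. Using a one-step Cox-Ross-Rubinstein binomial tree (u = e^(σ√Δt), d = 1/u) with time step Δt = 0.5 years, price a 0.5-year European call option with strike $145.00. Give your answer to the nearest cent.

$6.01

CRR parameters: u = e^(σ√Δt) = e^(0.25·√0.5) = 1.1934, d = 1/u = 0.8380
Per-period rate: rΔt = 0.12·0.5 = 0.06, so R = e^0.06 = 1.0618
Risk-neutral probability p = (e^0.06 − 0.8380)/(1.1934 − 0.8380) = 0.2239/0.3554 = 0.6299
Terminal stock prices: S_u = 155.1, S_d = 108.9
Terminal payoffs (S − K): max(10.14, 0) = 10.14, max(-36.06, 0) = 0
Node 0 (S = 130): V_0 = e^(−0.06)·[0.6299·10.1374 + 0.3701·0.0000] = 6.0138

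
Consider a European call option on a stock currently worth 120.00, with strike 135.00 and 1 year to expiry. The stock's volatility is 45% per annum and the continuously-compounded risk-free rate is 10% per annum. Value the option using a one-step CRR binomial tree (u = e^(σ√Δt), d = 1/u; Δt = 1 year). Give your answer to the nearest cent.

CRR parameters: u = e^(σ√Δt) = e^(0.45·√1) = 1.5683, d = 1/u = 0.6376
Per-period rate: rΔt = 0.1·1 = 0.1, so R = e^0.1 = 1.1052
Risk-neutral probability p = (e^0.1 − 0.6376)/(1.5683 − 0.6376) = 0.4675/0.9307 = 0.5024
Terminal stock prices: S_u = 188.2, S_d = 76.52
Terminal payoffs (S − K): max(53.2, 0) = 53.2, max(-58.48, 0) = 0
Node 0 (S = 120): V_0 = e^(−0.1)·[0.5024·53.1975 + 0.4976·0.0000] = 24.1814

24.18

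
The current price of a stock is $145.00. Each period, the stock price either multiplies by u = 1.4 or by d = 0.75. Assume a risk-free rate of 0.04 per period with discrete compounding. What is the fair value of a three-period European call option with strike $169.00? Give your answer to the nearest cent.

Risk-neutral probability p = (1 + 0.04 − 0.75)/(1.4 − 0.75) = 0.2900/0.6500 = 0.4462
Terminal stock prices: S_uuu = 397.9, S_uud = 213.1, S_udd = 114.2, S_ddd = 61.17
Terminal payoffs (S − K): max(228.9, 0) = 228.9, max(44.15, 0) = 44.15, max(-54.81, 0) = 0, max(-107.8, 0) = 0
Node uu (S = 284.2): V_uu = 1/1.04·[0.4462·228.8800 + 0.5538·44.1500] = 121.7000
Node ud (S = 152.2): V_ud = 1/1.04·[0.4462·44.1500 + 0.5538·0.0000] = 18.9401
Node dd (S = 81.56): V_dd = 1/1.04·[0.4462·0.0000 + 0.5538·0.0000] = 0.0000
Node u (S = 203): V_u = 1/1.04·[0.4462·121.7000 + 0.5538·18.9401] = 62.2950
Node d (S = 108.8): V_d = 1/1.04·[0.4462·18.9401 + 0.5538·0.0000] = 8.1252
Node 0 (S = 145): V_0 = 1/1.04·[0.4462·62.2950 + 0.5538·8.1252] = 31.0512

$31.05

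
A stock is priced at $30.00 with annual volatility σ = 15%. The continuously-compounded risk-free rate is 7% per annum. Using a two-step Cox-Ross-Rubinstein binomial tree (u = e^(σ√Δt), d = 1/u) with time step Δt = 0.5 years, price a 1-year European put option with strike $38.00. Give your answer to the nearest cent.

$5.43

CRR parameters: u = e^(σ√Δt) = e^(0.15·√0.5) = 1.1119, d = 1/u = 0.8994
Per-period rate: rΔt = 0.07·0.5 = 0.035, so R = e^0.035 = 1.0356
Risk-neutral probability p = (e^0.035 − 0.8994)/(1.1119 − 0.8994) = 0.1363/0.2125 = 0.6411
Terminal stock prices: S_uu = 37.09, S_ud = 30, S_dd = 24.27
Terminal payoffs (K − S): max(0.9107, 0) = 0.9107, max(8, 0) = 8, max(13.73, 0) = 13.73
Node u (S = 33.36): V_u = e^(−0.035)·[0.6411·0.9107 + 0.3589·8.0000] = 3.3361
Node d (S = 26.98): V_d = e^(−0.035)·[0.6411·8.0000 + 0.3589·13.7343] = 9.7120
Node 0 (S = 30): V_0 = e^(−0.035)·[0.6411·3.3361 + 0.3589·9.7120] = 5.4310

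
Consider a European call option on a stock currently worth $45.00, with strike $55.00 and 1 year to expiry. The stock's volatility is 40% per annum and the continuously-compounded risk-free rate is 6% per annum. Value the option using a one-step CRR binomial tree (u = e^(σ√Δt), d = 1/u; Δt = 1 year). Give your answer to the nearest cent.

CRR parameters: u = e^(σ√Δt) = e^(0.4·√1) = 1.4918, d = 1/u = 0.6703
Per-period rate: rΔt = 0.06·1 = 0.06, so R = e^0.06 = 1.0618
Risk-neutral probability p = (e^0.06 − 0.6703)/(1.4918 − 0.6703) = 0.3915/0.8215 = 0.4766
Terminal stock prices: S_u = 67.13, S_d = 30.16
Terminal payoffs (S − K): max(12.13, 0) = 12.13, max(-24.84, 0) = 0
Node 0 (S = 45): V_0 = e^(−0.06)·[0.4766·12.1321 + 0.5234·0.0000] = 5.4453

$5.45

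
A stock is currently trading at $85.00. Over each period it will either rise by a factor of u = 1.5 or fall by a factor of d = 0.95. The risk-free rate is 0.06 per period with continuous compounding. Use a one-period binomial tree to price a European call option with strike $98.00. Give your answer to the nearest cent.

$5.65

Risk-neutral probability p = (e^0.06 − 0.95)/(1.5 − 0.95) = 0.1118/0.5500 = 0.2033
Terminal stock prices: S_u = 127.5, S_d = 80.75
Terminal payoffs (S − K): max(29.5, 0) = 29.5, max(-17.25, 0) = 0
Node 0 (S = 85): V_0 = e^(−0.06)·[0.2033·29.5000 + 0.7967·0.0000] = 5.6492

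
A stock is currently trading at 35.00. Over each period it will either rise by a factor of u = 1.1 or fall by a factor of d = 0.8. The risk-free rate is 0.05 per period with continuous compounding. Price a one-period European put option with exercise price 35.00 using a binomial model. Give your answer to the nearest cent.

1.08

Risk-neutral probability p = (e^0.05 − 0.8)/(1.1 − 0.8) = 0.2513/0.3000 = 0.8376
Terminal stock prices: S_u = 38.5, S_d = 28
Terminal payoffs (K − S): max(-3.5, 0) = 0, max(7, 0) = 7
Node 0 (S = 35): V_0 = e^(−0.05)·[0.8376·0.0000 + 0.1624·7.0000] = 1.0816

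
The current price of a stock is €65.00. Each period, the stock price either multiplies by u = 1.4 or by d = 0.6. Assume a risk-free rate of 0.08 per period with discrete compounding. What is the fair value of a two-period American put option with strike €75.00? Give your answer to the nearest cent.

€17.53

Risk-neutral probability p = (1 + 0.08 − 0.6)/(1.4 − 0.6) = 0.4800/0.8000 = 0.6000
Terminal stock prices: S_uu = 127.4, S_ud = 54.6, S_dd = 23.4
Terminal payoffs (K − S): max(-52.4, 0) = 0, max(20.4, 0) = 20.4, max(51.6, 0) = 51.6
Node u (S = 91): continuation = 1/1.08·[0.6000·0.0000 + 0.4000·20.4000] = 7.5556; exercise value = 0.0000 ≤ continuation, so V_u = 7.5556
Node d (S = 39): continuation = 1/1.08·[0.6000·20.4000 + 0.4000·51.6000] = 30.4444; exercise value = 36.0000 > continuation, so V_d = 36.0000 (exercise)
Node 0 (S = 65): continuation = 1/1.08·[0.6000·7.5556 + 0.4000·36.0000] = 17.5309; exercise value = 10.0000 ≤ continuation, so V_0 = 17.5309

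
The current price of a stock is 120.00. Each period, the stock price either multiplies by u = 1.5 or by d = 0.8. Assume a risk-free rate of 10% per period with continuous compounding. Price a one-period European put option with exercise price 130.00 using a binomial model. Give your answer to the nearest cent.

Risk-neutral probability p = (e^0.1 − 0.8)/(1.5 − 0.8) = 0.3052/0.7000 = 0.4360
Terminal stock prices: S_u = 180, S_d = 96
Terminal payoffs (K − S): max(-50, 0) = 0, max(34, 0) = 34
Node 0 (S = 120): V_0 = e^(−0.1)·[0.4360·0.0000 + 0.5640·34.0000] = 17.3524

17.35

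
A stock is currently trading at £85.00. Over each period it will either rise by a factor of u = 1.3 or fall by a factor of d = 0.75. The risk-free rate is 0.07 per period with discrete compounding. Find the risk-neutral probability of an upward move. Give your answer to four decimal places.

p = 0.5818

Risk-neutral probability p = (1 + 0.07 − 0.75)/(1.3 − 0.75) = 0.3200/0.5500 = 0.5818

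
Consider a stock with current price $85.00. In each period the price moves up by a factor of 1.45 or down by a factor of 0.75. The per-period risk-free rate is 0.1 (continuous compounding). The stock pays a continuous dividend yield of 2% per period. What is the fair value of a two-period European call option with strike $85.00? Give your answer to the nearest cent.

Per-period risk-free factor R = e^0.1 = 1.1052; dividend-adjusted growth = e^(0.1−0.02) = 1.0833.
Risk-neutral probability p = (1.0833 − 0.75)/(1.45 − 0.75) = 0.3333/0.7000 = 0.4761
Terminal stock prices: S_uu = 178.7, S_ud = 92.44, S_dd = 47.81
Terminal payoffs (S − K): max(93.71, 0) = 93.71, max(7.438, 0) = 7.438, max(-37.19, 0) = 0
Node u (S = 123.2): V_u = e^(−0.1)·[0.4761·93.7125 + 0.5239·7.4375] = 43.8983
Node d (S = 63.75): V_d = e^(−0.1)·[0.4761·7.4375 + 0.5239·0.0000] = 3.2042
Node 0 (S = 85): V_0 = e^(−0.1)·[0.4761·43.8983 + 0.5239·3.2042] = 20.4309

$20.43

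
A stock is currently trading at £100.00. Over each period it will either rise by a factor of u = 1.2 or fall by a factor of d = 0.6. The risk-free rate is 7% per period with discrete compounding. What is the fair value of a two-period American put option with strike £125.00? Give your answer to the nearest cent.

£25.00

Risk-neutral probability p = (1 + 0.07 − 0.6)/(1.2 − 0.6) = 0.4700/0.6000 = 0.7833
Terminal stock prices: S_uu = 144, S_ud = 72, S_dd = 36
Terminal payoffs (K − S): max(-19, 0) = 0, max(53, 0) = 53, max(89, 0) = 89
Node u (S = 120): continuation = 1/1.07·[0.7833·0.0000 + 0.2167·53.0000] = 10.7321; exercise value = 5.0000 ≤ continuation, so V_u = 10.7321
Node d (S = 60): continuation = 1/1.07·[0.7833·53.0000 + 0.2167·89.0000] = 56.8224; exercise value = 65.0000 > continuation, so V_d = 65.0000 (exercise)
Node 0 (S = 100): continuation = 1/1.07·[0.7833·10.7321 + 0.2167·65.0000] = 21.0188; exercise value = 25.0000 > continuation, so V_0 = 25.0000 (exercise)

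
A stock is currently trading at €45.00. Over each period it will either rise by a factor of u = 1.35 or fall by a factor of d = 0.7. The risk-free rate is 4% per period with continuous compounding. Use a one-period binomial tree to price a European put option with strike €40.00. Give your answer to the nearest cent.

Risk-neutral probability p = (e^0.04 − 0.7)/(1.35 − 0.7) = 0.3408/0.6500 = 0.5243
Terminal stock prices: S_u = 60.75, S_d = 31.5
Terminal payoffs (K − S): max(-20.75, 0) = 0, max(8.5, 0) = 8.5
Node 0 (S = 45): V_0 = e^(−0.04)·[0.5243·0.0000 + 0.4757·8.5000] = 3.8847

€3.88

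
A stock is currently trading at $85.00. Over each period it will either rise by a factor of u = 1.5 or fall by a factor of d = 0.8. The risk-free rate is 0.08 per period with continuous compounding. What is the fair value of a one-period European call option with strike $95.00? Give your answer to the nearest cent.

Risk-neutral probability p = (e^0.08 − 0.8)/(1.5 − 0.8) = 0.2833/0.7000 = 0.4047
Terminal stock prices: S_u = 127.5, S_d = 68
Terminal payoffs (S − K): max(32.5, 0) = 32.5, max(-27, 0) = 0
Node 0 (S = 85): V_0 = e^(−0.08)·[0.4047·32.5000 + 0.5953·0.0000] = 12.1414

$12.14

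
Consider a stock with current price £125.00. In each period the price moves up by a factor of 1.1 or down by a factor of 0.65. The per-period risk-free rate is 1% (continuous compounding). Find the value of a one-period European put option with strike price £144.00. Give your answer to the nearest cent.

£17.57

Risk-neutral probability p = (e^0.01 − 0.65)/(1.1 − 0.65) = 0.3601/0.4500 = 0.8001
Terminal stock prices: S_u = 137.5, S_d = 81.25
Terminal payoffs (K − S): max(6.5, 0) = 6.5, max(62.75, 0) = 62.75
Node 0 (S = 125): V_0 = e^(−0.01)·[0.8001·6.5000 + 0.1999·62.7500] = 17.5672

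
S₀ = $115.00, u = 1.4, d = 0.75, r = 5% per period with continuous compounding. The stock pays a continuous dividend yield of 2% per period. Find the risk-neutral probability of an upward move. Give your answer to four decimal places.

p = 0.4315

Per-period risk-free factor R = e^0.05 = 1.0513; dividend-adjusted growth = e^(0.05−0.02) = 1.0305.
Risk-neutral probability p = (1.0305 − 0.75)/(1.4 − 0.75) = 0.2805/0.6500 = 0.4315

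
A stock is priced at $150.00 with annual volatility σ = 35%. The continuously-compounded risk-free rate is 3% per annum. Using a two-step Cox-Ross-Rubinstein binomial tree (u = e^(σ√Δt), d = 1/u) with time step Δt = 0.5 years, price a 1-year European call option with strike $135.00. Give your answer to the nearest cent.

$30.92

CRR parameters: u = e^(σ√Δt) = e^(0.35·√0.5) = 1.2808, d = 1/u = 0.7808
Per-period rate: rΔt = 0.03·0.5 = 0.015, so R = e^0.015 = 1.0151
Risk-neutral probability p = (e^0.015 − 0.7808)/(1.2808 − 0.7808) = 0.2344/0.5000 = 0.4687
Terminal stock prices: S_uu = 246.1, S_ud = 150, S_dd = 91.44
Terminal payoffs (S − K): max(111.1, 0) = 111.1, max(15, 0) = 15, max(-43.56, 0) = 0
Node u (S = 192.1): V_u = e^(−0.015)·[0.4687·111.0685 + 0.5313·15.0000] = 59.1304
Node d (S = 117.1): V_d = e^(−0.015)·[0.4687·15.0000 + 0.5313·0.0000] = 6.9253
Node 0 (S = 150): V_0 = e^(−0.015)·[0.4687·59.1304 + 0.5313·6.9253] = 30.9247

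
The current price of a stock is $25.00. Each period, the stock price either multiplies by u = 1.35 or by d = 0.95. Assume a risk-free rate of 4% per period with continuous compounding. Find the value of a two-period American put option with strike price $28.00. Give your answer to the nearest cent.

Risk-neutral probability p = (e^0.04 − 0.95)/(1.35 − 0.95) = 0.0908/0.4000 = 0.2270
Terminal stock prices: S_uu = 45.56, S_ud = 32.06, S_dd = 22.56
Terminal payoffs (K − S): max(-17.56, 0) = 0, max(-4.062, 0) = 0, max(5.438, 0) = 5.438
Node u (S = 33.75): continuation = e^(−0.04)·[0.2270·0.0000 + 0.7730·0.0000] = 0.0000; exercise value = 0.0000 ≤ continuation, so V_u = 0.0000
Node d (S = 23.75): continuation = e^(−0.04)·[0.2270·0.0000 + 0.7730·5.4375] = 4.0382; exercise value = 4.2500 > continuation, so V_d = 4.2500 (exercise)
Node 0 (S = 25): continuation = e^(−0.04)·[0.2270·0.0000 + 0.7730·4.2500] = 3.1563; exercise value = 3.0000 ≤ continuation, so V_0 = 3.1563

$3.16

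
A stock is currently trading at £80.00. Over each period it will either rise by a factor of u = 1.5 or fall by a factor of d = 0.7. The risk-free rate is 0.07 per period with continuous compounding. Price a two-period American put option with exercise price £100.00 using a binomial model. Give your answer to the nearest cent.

£25.38

Risk-neutral probability p = (e^0.07 − 0.7)/(1.5 − 0.7) = 0.3725/0.8000 = 0.4656
Terminal stock prices: S_uu = 180, S_ud = 84, S_dd = 39.2
Terminal payoffs (K − S): max(-80, 0) = 0, max(16, 0) = 16, max(60.8, 0) = 60.8
Node u (S = 120): continuation = e^(−0.07)·[0.4656·0.0000 + 0.5344·16.0000] = 7.9718; exercise value = 0.0000 ≤ continuation, so V_u = 7.9718
Node d (S = 56): continuation = e^(−0.07)·[0.4656·16.0000 + 0.5344·60.8000] = 37.2394; exercise value = 44.0000 > continuation, so V_d = 44.0000 (exercise)
Node 0 (S = 80): continuation = e^(−0.07)·[0.4656·7.9718 + 0.5344·44.0000] = 25.3835; exercise value = 20.0000 ≤ continuation, so V_0 = 25.3835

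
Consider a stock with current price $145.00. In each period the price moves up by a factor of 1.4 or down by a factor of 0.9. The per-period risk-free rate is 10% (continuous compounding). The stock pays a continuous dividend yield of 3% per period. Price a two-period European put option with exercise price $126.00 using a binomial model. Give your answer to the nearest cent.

Per-period risk-free factor R = e^0.1 = 1.1052; dividend-adjusted growth = e^(0.1−0.03) = 1.0725.
Risk-neutral probability p = (1.0725 − 0.9)/(1.4 − 0.9) = 0.1725/0.5000 = 0.3450
Terminal stock prices: S_uu = 284.2, S_ud = 182.7, S_dd = 117.5
Terminal payoffs (K − S): max(-158.2, 0) = 0, max(-56.7, 0) = 0, max(8.55, 0) = 8.55
Node u (S = 203): V_u = e^(−0.1)·[0.3450·0.0000 + 0.6550·0.0000] = 0.0000
Node d (S = 130.5): V_d = e^(−0.1)·[0.3450·0.0000 + 0.6550·8.5500] = 5.0672
Node 0 (S = 145): V_0 = e^(−0.1)·[0.3450·0.0000 + 0.6550·5.0672] = 3.0031

$3.00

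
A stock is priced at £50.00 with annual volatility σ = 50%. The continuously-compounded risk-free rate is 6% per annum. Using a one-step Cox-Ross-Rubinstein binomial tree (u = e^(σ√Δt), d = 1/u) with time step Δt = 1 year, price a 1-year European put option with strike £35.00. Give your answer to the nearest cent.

£2.48

CRR parameters: u = e^(σ√Δt) = e^(0.5·√1) = 1.6487, d = 1/u = 0.6065
Per-period rate: rΔt = 0.06·1 = 0.06, so R = e^0.06 = 1.0618
Risk-neutral probability p = (e^0.06 − 0.6065)/(1.6487 − 0.6065) = 0.4553/1.0422 = 0.4369
Terminal stock prices: S_u = 82.44, S_d = 30.33
Terminal payoffs (K − S): max(-47.44, 0) = 0, max(4.673, 0) = 4.673
Node 0 (S = 50): V_0 = e^(−0.06)·[0.4369·0.0000 + 0.5631·4.6735] = 2.4785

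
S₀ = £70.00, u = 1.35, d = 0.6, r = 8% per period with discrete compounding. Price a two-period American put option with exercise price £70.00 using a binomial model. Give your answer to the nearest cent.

Risk-neutral probability p = (1 + 0.08 − 0.6)/(1.35 − 0.6) = 0.4800/0.7500 = 0.6400
Terminal stock prices: S_uu = 127.6, S_ud = 56.7, S_dd = 25.2
Terminal payoffs (K − S): max(-57.58, 0) = 0, max(13.3, 0) = 13.3, max(44.8, 0) = 44.8
Node u (S = 94.5): continuation = 1/1.08·[0.6400·0.0000 + 0.3600·13.3000] = 4.4333; exercise value = 0.0000 ≤ continuation, so V_u = 4.4333
Node d (S = 42): continuation = 1/1.08·[0.6400·13.3000 + 0.3600·44.8000] = 22.8148; exercise value = 28.0000 > continuation, so V_d = 28.0000 (exercise)
Node 0 (S = 70): continuation = 1/1.08·[0.6400·4.4333 + 0.3600·28.0000] = 11.9605; exercise value = 0.0000 ≤ continuation, so V_0 = 11.9605

£11.96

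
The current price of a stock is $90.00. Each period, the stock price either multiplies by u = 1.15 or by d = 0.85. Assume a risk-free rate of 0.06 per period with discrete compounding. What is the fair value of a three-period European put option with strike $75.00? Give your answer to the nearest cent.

$0.48

Risk-neutral probability p = (1 + 0.06 − 0.85)/(1.15 − 0.85) = 0.2100/0.3000 = 0.7000
Terminal stock prices: S_uuu = 136.9, S_uud = 101.2, S_udd = 74.78, S_ddd = 55.27
Terminal payoffs (K − S): max(-61.88, 0) = 0, max(-26.17, 0) = 0, max(0.2213, 0) = 0.2213, max(19.73, 0) = 19.73
Node uu (S = 119): V_uu = 1/1.06·[0.7000·0.0000 + 0.3000·0.0000] = 0.0000
Node ud (S = 87.97): V_ud = 1/1.06·[0.7000·0.0000 + 0.3000·0.2213] = 0.0626
Node dd (S = 65.02): V_dd = 1/1.06·[0.7000·0.2213 + 0.3000·19.7288] = 5.7297
Node u (S = 103.5): V_u = 1/1.06·[0.7000·0.0000 + 0.3000·0.0626] = 0.0177
Node d (S = 76.5): V_d = 1/1.06·[0.7000·0.0626 + 0.3000·5.7297] = 1.6630
Node 0 (S = 90): V_0 = 1/1.06·[0.7000·0.0177 + 0.3000·1.6630] = 0.4824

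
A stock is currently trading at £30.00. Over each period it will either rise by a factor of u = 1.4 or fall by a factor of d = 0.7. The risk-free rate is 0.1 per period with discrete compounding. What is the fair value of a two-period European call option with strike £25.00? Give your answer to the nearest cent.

Risk-neutral probability p = (1 + 0.1 − 0.7)/(1.4 − 0.7) = 0.4000/0.7000 = 0.5714
Terminal stock prices: S_uu = 58.8, S_ud = 29.4, S_dd = 14.7
Terminal payoffs (S − K): max(33.8, 0) = 33.8, max(4.4, 0) = 4.4, max(-10.3, 0) = 0
Node u (S = 42): V_u = 1/1.1·[0.5714·33.8000 + 0.4286·4.4000] = 19.2727
Node d (S = 21): V_d = 1/1.1·[0.5714·4.4000 + 0.4286·0.0000] = 2.2857
Node 0 (S = 30): V_0 = 1/1.1·[0.5714·19.2727 + 0.4286·2.2857] = 10.9023

£10.90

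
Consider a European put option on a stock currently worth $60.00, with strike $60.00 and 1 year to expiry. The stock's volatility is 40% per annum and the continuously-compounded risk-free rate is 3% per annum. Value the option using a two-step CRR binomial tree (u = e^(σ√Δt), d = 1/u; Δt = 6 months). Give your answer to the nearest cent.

$7.44

CRR parameters: u = e^(σ√Δt) = e^(0.4·√0.5) = 1.3269, d = 1/u = 0.7536
Per-period rate: rΔt = 0.03·0.5 = 0.015, so R = e^0.015 = 1.0151
Risk-neutral probability p = (e^0.015 − 0.7536)/(1.3269 − 0.7536) = 0.2615/0.5733 = 0.4561
Terminal stock prices: S_uu = 105.6, S_ud = 60, S_dd = 34.08
Terminal payoffs (K − S): max(-45.64, 0) = 0, max(0, 0) = 0, max(25.92, 0) = 25.92
Node u (S = 79.61): V_u = e^(−0.015)·[0.4561·0.0000 + 0.5439·0.0000] = 0.0000
Node d (S = 45.22): V_d = e^(−0.015)·[0.4561·0.0000 + 0.5439·25.9218] = 13.8884
Node 0 (S = 60): V_0 = e^(−0.015)·[0.4561·0.0000 + 0.5439·13.8884] = 7.4412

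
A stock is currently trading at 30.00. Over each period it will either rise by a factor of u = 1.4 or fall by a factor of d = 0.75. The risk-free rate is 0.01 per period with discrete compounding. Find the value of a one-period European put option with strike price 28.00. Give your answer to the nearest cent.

Risk-neutral probability p = (1 + 0.01 − 0.75)/(1.4 − 0.75) = 0.2600/0.6500 = 0.4000
Terminal stock prices: S_u = 42, S_d = 22.5
Terminal payoffs (K − S): max(-14, 0) = 0, max(5.5, 0) = 5.5
Node 0 (S = 30): V_0 = 1/1.01·[0.4000·0.0000 + 0.6000·5.5000] = 3.2673

3.27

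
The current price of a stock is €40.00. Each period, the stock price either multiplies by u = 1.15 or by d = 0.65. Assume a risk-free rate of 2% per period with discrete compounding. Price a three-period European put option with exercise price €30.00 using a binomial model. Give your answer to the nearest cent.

Risk-neutral probability p = (1 + 0.02 − 0.65)/(1.15 − 0.65) = 0.3700/0.5000 = 0.7400
Terminal stock prices: S_uuu = 60.83, S_uud = 34.38, S_udd = 19.44, S_ddd = 10.98
Terminal payoffs (K − S): max(-30.83, 0) = 0, max(-4.385, 0) = 0, max(10.56, 0) = 10.56, max(19.02, 0) = 19.02
Node uu (S = 52.9): V_uu = 1/1.02·[0.7400·0.0000 + 0.2600·0.0000] = 0.0000
Node ud (S = 29.9): V_ud = 1/1.02·[0.7400·0.0000 + 0.2600·10.5650] = 2.6930
Node dd (S = 16.9): V_dd = 1/1.02·[0.7400·10.5650 + 0.2600·19.0150] = 12.5118
Node u (S = 46): V_u = 1/1.02·[0.7400·0.0000 + 0.2600·2.6930] = 0.6865
Node d (S = 26): V_d = 1/1.02·[0.7400·2.6930 + 0.2600·12.5118] = 5.1430
Node 0 (S = 40): V_0 = 1/1.02·[0.7400·0.6865 + 0.2600·5.1430] = 1.8090

€1.81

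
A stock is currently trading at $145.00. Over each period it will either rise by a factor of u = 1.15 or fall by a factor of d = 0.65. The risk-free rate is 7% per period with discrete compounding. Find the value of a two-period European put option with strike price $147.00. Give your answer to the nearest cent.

Risk-neutral probability p = (1 + 0.07 − 0.65)/(1.15 − 0.65) = 0.4200/0.5000 = 0.8400
Terminal stock prices: S_uu = 191.8, S_ud = 108.4, S_dd = 61.26
Terminal payoffs (K − S): max(-44.76, 0) = 0, max(38.61, 0) = 38.61, max(85.74, 0) = 85.74
Node u (S = 166.8): V_u = 1/1.07·[0.8400·0.0000 + 0.1600·38.6125] = 5.7738
Node d (S = 94.25): V_d = 1/1.07·[0.8400·38.6125 + 0.1600·85.7375] = 43.1332
Node 0 (S = 145): V_0 = 1/1.07·[0.8400·5.7738 + 0.1600·43.1332] = 10.9825

$10.98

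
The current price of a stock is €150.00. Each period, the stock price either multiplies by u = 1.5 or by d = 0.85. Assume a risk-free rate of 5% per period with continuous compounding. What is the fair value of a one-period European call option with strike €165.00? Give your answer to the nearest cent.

€17.67

Risk-neutral probability p = (e^0.05 − 0.85)/(1.5 − 0.85) = 0.2013/0.6500 = 0.3096
Terminal stock prices: S_u = 225, S_d = 127.5
Terminal payoffs (S − K): max(60, 0) = 60, max(-37.5, 0) = 0
Node 0 (S = 150): V_0 = e^(−0.05)·[0.3096·60.0000 + 0.6904·0.0000] = 17.6728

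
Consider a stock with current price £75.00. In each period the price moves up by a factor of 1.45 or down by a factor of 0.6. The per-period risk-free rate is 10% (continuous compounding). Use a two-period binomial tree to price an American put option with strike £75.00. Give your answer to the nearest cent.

£12.94

Risk-neutral probability p = (e^0.1 − 0.6)/(1.45 − 0.6) = 0.5052/0.8500 = 0.5943
Terminal stock prices: S_uu = 157.7, S_ud = 65.25, S_dd = 27
Terminal payoffs (K − S): max(-82.69, 0) = 0, max(9.75, 0) = 9.75, max(48, 0) = 48
Node u (S = 108.8): continuation = e^(−0.1)·[0.5943·0.0000 + 0.4057·9.7500] = 3.5790; exercise value = 0.0000 ≤ continuation, so V_u = 3.5790
Node d (S = 45): continuation = e^(−0.1)·[0.5943·9.7500 + 0.4057·48.0000] = 22.8628; exercise value = 30.0000 > continuation, so V_d = 30.0000 (exercise)
Node 0 (S = 75): continuation = e^(−0.1)·[0.5943·3.5790 + 0.4057·30.0000] = 12.9369; exercise value = 0.0000 ≤ continuation, so V_0 = 12.9369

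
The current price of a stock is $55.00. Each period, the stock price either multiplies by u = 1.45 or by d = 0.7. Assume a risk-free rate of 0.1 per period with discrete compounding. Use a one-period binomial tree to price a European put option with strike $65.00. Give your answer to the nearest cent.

Risk-neutral probability p = (1 + 0.1 − 0.7)/(1.45 − 0.7) = 0.4000/0.7500 = 0.5333
Terminal stock prices: S_u = 79.75, S_d = 38.5
Terminal payoffs (K − S): max(-14.75, 0) = 0, max(26.5, 0) = 26.5
Node 0 (S = 55): V_0 = 1/1.1·[0.5333·0.0000 + 0.4667·26.5000] = 11.2424

$11.24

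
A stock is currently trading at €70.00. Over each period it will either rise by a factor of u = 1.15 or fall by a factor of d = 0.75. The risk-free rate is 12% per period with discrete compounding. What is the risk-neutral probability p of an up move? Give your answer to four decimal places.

Risk-neutral probability p = (1 + 0.12 − 0.75)/(1.15 − 0.75) = 0.3700/0.4000 = 0.9250

p = 0.9250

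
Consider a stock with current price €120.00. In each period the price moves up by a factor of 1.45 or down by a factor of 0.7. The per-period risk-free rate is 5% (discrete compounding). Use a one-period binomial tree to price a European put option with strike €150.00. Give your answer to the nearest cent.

Risk-neutral probability p = (1 + 0.05 − 0.7)/(1.45 − 0.7) = 0.3500/0.7500 = 0.4667
Terminal stock prices: S_u = 174, S_d = 84
Terminal payoffs (K − S): max(-24, 0) = 0, max(66, 0) = 66
Node 0 (S = 120): V_0 = 1/1.05·[0.4667·0.0000 + 0.5333·66.0000] = 33.5238

€33.52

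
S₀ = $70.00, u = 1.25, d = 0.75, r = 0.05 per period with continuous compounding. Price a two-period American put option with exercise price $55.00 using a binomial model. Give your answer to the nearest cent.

Risk-neutral probability p = (e^0.05 − 0.75)/(1.25 − 0.75) = 0.3013/0.5000 = 0.6025
Terminal stock prices: S_uu = 109.4, S_ud = 65.62, S_dd = 39.38
Terminal payoffs (K − S): max(-54.38, 0) = 0, max(-10.62, 0) = 0, max(15.62, 0) = 15.62
Node u (S = 87.5): continuation = e^(−0.05)·[0.6025·0.0000 + 0.3975·0.0000] = 0.0000; exercise value = 0.0000 ≤ continuation, so V_u = 0.0000
Node d (S = 52.5): continuation = e^(−0.05)·[0.6025·0.0000 + 0.3975·15.6250] = 5.9074; exercise value = 2.5000 ≤ continuation, so V_d = 5.9074
Node 0 (S = 70): continuation = e^(−0.05)·[0.6025·0.0000 + 0.3975·5.9074] = 2.2334; exercise value = 0.0000 ≤ continuation, so V_0 = 2.2334

$2.23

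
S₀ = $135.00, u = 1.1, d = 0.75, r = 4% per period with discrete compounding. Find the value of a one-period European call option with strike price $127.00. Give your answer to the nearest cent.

$17.13

Risk-neutral probability p = (1 + 0.04 − 0.75)/(1.1 − 0.75) = 0.2900/0.3500 = 0.8286
Terminal stock prices: S_u = 148.5, S_d = 101.2
Terminal payoffs (S − K): max(21.5, 0) = 21.5, max(-25.75, 0) = 0
Node 0 (S = 135): V_0 = 1/1.04·[0.8286·21.5000 + 0.1714·0.0000] = 17.1291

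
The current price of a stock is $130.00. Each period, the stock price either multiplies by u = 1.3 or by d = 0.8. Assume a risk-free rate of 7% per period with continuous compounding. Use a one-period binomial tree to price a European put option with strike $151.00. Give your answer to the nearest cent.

$19.94

Risk-neutral probability p = (e^0.07 − 0.8)/(1.3 − 0.8) = 0.2725/0.5000 = 0.5450
Terminal stock prices: S_u = 169, S_d = 104
Terminal payoffs (K − S): max(-18, 0) = 0, max(47, 0) = 47
Node 0 (S = 130): V_0 = e^(−0.07)·[0.5450·0.0000 + 0.4550·47.0000] = 19.9385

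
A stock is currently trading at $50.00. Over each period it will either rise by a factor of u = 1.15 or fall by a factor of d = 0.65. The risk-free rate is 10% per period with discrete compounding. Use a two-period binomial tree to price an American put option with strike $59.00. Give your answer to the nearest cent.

$9.00

Risk-neutral probability p = (1 + 0.1 − 0.65)/(1.15 − 0.65) = 0.4500/0.5000 = 0.9000
Terminal stock prices: S_uu = 66.12, S_ud = 37.38, S_dd = 21.13
Terminal payoffs (K − S): max(-7.125, 0) = 0, max(21.62, 0) = 21.62, max(37.88, 0) = 37.88
Node u (S = 57.5): continuation = 1/1.1·[0.9000·0.0000 + 0.1000·21.6250] = 1.9659; exercise value = 1.5000 ≤ continuation, so V_u = 1.9659
Node d (S = 32.5): continuation = 1/1.1·[0.9000·21.6250 + 0.1000·37.8750] = 21.1364; exercise value = 26.5000 > continuation, so V_d = 26.5000 (exercise)
Node 0 (S = 50): continuation = 1/1.1·[0.9000·1.9659 + 0.1000·26.5000] = 4.0176; exercise value = 9.0000 > continuation, so V_0 = 9.0000 (exercise)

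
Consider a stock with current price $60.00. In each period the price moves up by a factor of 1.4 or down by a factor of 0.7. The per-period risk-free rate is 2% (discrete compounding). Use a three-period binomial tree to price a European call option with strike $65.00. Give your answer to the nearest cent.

Risk-neutral probability p = (1 + 0.02 − 0.7)/(1.4 − 0.7) = 0.3200/0.7000 = 0.4571
Terminal stock prices: S_uuu = 164.6, S_uud = 82.32, S_udd = 41.16, S_ddd = 20.58
Terminal payoffs (S − K): max(99.64, 0) = 99.64, max(17.32, 0) = 17.32, max(-23.84, 0) = 0, max(-44.42, 0) = 0
Node uu (S = 117.6): V_uu = 1/1.02·[0.4571·99.6400 + 0.5429·17.3200] = 53.8745
Node ud (S = 58.8): V_ud = 1/1.02·[0.4571·17.3200 + 0.5429·0.0000] = 7.7625
Node dd (S = 29.4): V_dd = 1/1.02·[0.4571·0.0000 + 0.5429·0.0000] = 0.0000
Node u (S = 84): V_u = 1/1.02·[0.4571·53.8745 + 0.5429·7.7625] = 28.2767
Node d (S = 42): V_d = 1/1.02·[0.4571·7.7625 + 0.5429·0.0000] = 3.4790
Node 0 (S = 60): V_0 = 1/1.02·[0.4571·28.2767 + 0.5429·3.4790] = 14.5246

$14.52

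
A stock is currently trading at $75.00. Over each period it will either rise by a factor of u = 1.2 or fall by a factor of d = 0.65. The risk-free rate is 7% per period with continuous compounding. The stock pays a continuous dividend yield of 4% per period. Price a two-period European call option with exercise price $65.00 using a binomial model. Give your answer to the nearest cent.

Per-period risk-free factor R = e^0.07 = 1.0725; dividend-adjusted growth = e^(0.07−0.04) = 1.0305.
Risk-neutral probability p = (1.0305 − 0.65)/(1.2 − 0.65) = 0.3805/0.5500 = 0.6917
Terminal stock prices: S_uu = 108, S_ud = 58.5, S_dd = 31.69
Terminal payoffs (S − K): max(43, 0) = 43, max(-6.5, 0) = 0, max(-33.31, 0) = 0
Node u (S = 90): V_u = e^(−0.07)·[0.6917·43.0000 + 0.3083·0.0000] = 27.7337
Node d (S = 48.75): V_d = e^(−0.07)·[0.6917·0.0000 + 0.3083·0.0000] = 0.0000
Node 0 (S = 75): V_0 = e^(−0.07)·[0.6917·27.7337 + 0.3083·0.0000] = 17.8874

$17.89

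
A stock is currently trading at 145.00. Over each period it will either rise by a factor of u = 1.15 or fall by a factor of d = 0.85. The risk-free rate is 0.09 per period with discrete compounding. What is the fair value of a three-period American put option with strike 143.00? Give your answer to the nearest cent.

4.18

Risk-neutral probability p = (1 + 0.09 − 0.85)/(1.15 − 0.85) = 0.2400/0.3000 = 0.8000
Terminal stock prices: S_uuu = 220.5, S_uud = 163, S_udd = 120.5, S_ddd = 89.05
Terminal payoffs (K − S): max(-77.53, 0) = 0, max(-20, 0) = 0, max(22.52, 0) = 22.52, max(53.95, 0) = 53.95
Node uu (S = 191.8): continuation = 1/1.09·[0.8000·0.0000 + 0.2000·0.0000] = 0.0000; exercise value = 0.0000 ≤ continuation, so V_uu = 0.0000
Node ud (S = 141.7): continuation = 1/1.09·[0.8000·0.0000 + 0.2000·22.5231] = 4.1327; exercise value = 1.2625 ≤ continuation, so V_ud = 4.1327
Node dd (S = 104.8): continuation = 1/1.09·[0.8000·22.5231 + 0.2000·53.9519] = 26.4302; exercise value = 38.2375 > continuation, so V_dd = 38.2375 (exercise)
Node u (S = 166.8): continuation = 1/1.09·[0.8000·0.0000 + 0.2000·4.1327] = 0.7583; exercise value = 0.0000 ≤ continuation, so V_u = 0.7583
Node d (S = 123.2): continuation = 1/1.09·[0.8000·4.1327 + 0.2000·38.2375] = 10.0492; exercise value = 19.7500 > continuation, so V_d = 19.7500 (exercise)
Node 0 (S = 145): continuation = 1/1.09·[0.8000·0.7583 + 0.2000·19.7500] = 4.1804; exercise value = 0.0000 ≤ continuation, so V_0 = 4.1804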